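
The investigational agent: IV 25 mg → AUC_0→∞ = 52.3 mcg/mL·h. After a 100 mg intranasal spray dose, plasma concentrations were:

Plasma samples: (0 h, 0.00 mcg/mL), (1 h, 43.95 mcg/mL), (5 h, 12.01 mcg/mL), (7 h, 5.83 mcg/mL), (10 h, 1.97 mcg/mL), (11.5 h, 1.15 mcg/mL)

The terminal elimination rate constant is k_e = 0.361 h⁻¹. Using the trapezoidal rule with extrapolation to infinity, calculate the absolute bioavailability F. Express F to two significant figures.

Trapezoidal AUC_0→11.5 (intranasal spray):
  [0→1]: (0.00+43.95)/2 × 1 = 21.975
  [1→5]: (43.95+12.01)/2 × 4 = 111.92
  [5→7]: (12.01+5.83)/2 × 2 = 17.84
  [7→10]: (5.83+1.97)/2 × 3 = 11.7
  [10→11.5]: (1.97+1.15)/2 × 1.5 = 2.34
  Sum = 165.775 mcg/mL·h
Tail: C_last/k_e = 1.15/0.361 = 3.186
AUC_0→∞ (intranasal spray) = 165.775 + 3.186 = 168.961 mcg/mL·h
F = (AUC_ev/D_ev)/(AUC_iv/D_iv) = (168.961/100)/(52.3/25) = 1.68961/2.092 = 0.8077

F = 0.81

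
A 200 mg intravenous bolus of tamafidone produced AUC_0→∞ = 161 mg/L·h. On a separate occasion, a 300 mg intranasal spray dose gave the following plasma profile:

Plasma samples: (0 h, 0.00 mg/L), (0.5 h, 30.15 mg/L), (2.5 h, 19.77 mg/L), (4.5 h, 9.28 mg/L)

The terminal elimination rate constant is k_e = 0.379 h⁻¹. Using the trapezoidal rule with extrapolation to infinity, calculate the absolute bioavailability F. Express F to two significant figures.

Trapezoidal AUC_0→4.5 (intranasal spray):
  [0→0.5]: (0.00+30.15)/2 × 0.5 = 7.5375
  [0.5→2.5]: (30.15+19.77)/2 × 2 = 49.92
  [2.5→4.5]: (19.77+9.28)/2 × 2 = 29.05
  Sum = 86.5075 mg/L·h
Tail: C_last/k_e = 9.28/0.379 = 24.485
AUC_0→∞ (intranasal spray) = 86.5075 + 24.485 = 110.9925 mg/L·h
F = (AUC_ev/D_ev)/(AUC_iv/D_iv) = (110.9925/300)/(161/200) = 0.369975/0.805 = 0.4596

F = 0.46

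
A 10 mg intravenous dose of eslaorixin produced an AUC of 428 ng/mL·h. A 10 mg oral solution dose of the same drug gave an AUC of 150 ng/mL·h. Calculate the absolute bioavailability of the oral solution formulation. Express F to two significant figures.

F = (AUC_ev / D_ev) / (AUC_iv / D_iv)
  = (150/10) / (428/10)
  = 15 / 42.8 = 0.3505

F = 0.35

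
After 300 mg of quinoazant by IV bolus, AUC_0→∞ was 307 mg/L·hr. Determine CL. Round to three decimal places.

CL = Dose_iv / AUC_0→∞
   = 300 / 307 = 0.977199 L/hr

CL = 0.977 L/hr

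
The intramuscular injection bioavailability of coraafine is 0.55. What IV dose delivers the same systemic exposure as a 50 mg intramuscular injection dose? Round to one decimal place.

D_iv = 27.5 mg

Systemic exposure from an extravascular dose = F × D_ev, so the equivalent IV dose is F × D_ev.
D_iv = F × D_ev = 0.55 × 50 = 27.5 mg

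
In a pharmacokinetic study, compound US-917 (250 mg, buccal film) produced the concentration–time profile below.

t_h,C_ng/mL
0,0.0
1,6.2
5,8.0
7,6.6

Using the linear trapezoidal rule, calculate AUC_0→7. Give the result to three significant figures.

AUC = 46.1 ng/mL·h

Trapezoidal AUC_0→7:
  [0→1]: (0.0+6.2)/2 × 1 = 3.1
  [1→5]: (6.2+8.0)/2 × 4 = 28.4
  [5→7]: (8.0+6.6)/2 × 2 = 14.6
  Sum = 46.1 ng/mL·h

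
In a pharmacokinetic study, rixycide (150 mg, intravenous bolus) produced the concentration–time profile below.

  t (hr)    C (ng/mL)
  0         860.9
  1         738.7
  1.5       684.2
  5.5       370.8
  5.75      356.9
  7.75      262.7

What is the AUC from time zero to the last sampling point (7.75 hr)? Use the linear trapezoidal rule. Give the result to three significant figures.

AUC = 3980 ng/mL·hr

Trapezoidal AUC_0→7.75:
  [0→1]: (860.9+738.7)/2 × 1 = 799.8
  [1→1.5]: (738.7+684.2)/2 × 0.5 = 355.725
  [1.5→5.5]: (684.2+370.8)/2 × 4 = 2110.0
  [5.5→5.75]: (370.8+356.9)/2 × 0.25 = 90.9625
  [5.75→7.75]: (356.9+262.7)/2 × 2 = 619.6
  Sum = 3976.0875 ng/mL·hr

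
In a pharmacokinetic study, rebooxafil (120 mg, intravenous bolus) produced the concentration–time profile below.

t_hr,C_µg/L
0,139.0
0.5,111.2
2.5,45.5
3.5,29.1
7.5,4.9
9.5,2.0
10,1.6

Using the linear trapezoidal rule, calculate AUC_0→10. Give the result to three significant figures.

Trapezoidal AUC_0→10:
  [0→0.5]: (139.0+111.2)/2 × 0.5 = 62.55
  [0.5→2.5]: (111.2+45.5)/2 × 2 = 156.7
  [2.5→3.5]: (45.5+29.1)/2 × 1 = 37.3
  [3.5→7.5]: (29.1+4.9)/2 × 4 = 68.0
  [7.5→9.5]: (4.9+2.0)/2 × 2 = 6.9
  [9.5→10]: (2.0+1.6)/2 × 0.5 = 0.9
  Sum = 332.35 µg/L·hr

AUC = 332 µg/L·hr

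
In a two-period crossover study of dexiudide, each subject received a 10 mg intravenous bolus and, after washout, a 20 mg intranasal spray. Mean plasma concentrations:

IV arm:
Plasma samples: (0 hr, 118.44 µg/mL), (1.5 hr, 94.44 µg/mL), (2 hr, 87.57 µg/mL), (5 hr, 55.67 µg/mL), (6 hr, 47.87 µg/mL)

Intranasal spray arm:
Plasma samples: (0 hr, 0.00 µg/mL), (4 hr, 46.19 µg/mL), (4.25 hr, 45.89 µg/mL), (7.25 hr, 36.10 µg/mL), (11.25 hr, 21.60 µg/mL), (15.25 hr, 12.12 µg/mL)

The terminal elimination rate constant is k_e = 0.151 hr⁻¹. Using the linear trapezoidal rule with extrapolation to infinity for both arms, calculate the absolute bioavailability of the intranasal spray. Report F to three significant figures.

Trapezoidal AUC_0→6 (IV):
  [0→1.5]: (118.44+94.44)/2 × 1.5 = 159.66
  [1.5→2]: (94.44+87.57)/2 × 0.5 = 45.5025
  [2→5]: (87.57+55.67)/2 × 3 = 214.86
  [5→6]: (55.67+47.87)/2 × 1 = 51.77
  Sum = 471.7925 µg/mL·hr
IV tail: 47.87/0.151 = 317.020; AUC_iv,0→∞ = 471.7925 + 317.020 = 788.8125 µg/mL·hr
Trapezoidal AUC_0→15.25 (intranasal spray):
  [0→4]: (0.00+46.19)/2 × 4 = 92.38
  [4→4.25]: (46.19+45.89)/2 × 0.25 = 11.51
  [4.25→7.25]: (45.89+36.10)/2 × 3 = 122.985
  [7.25→11.25]: (36.10+21.60)/2 × 4 = 115.4
  [11.25→15.25]: (21.60+12.12)/2 × 4 = 67.44
  Sum = 409.715 µg/mL·hr
intranasal spray tail: 12.12/0.151 = 80.265; AUC_ev,0→∞ = 409.715 + 80.265 = 489.98 µg/mL·hr
F = (AUC_ev/D_ev)/(AUC_iv/D_iv) = (489.98/20)/(788.8125/10) = 24.499/78.88125 = 0.3106

F = 0.311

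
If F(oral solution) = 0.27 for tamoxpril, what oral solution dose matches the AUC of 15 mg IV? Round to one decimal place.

D_oral = 55.6 mg

For equal systemic exposure: F × D_ev = D_iv
D_ev = D_iv / F = 15 / 0.27 = 55.5556 mg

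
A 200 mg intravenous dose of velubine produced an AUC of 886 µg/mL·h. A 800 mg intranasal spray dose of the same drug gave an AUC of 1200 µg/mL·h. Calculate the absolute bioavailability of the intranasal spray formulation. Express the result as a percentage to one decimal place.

F = (AUC_ev / D_ev) / (AUC_iv / D_iv)
  = (1200/800) / (886/200)
  = 1.5 / 4.43 = 0.3386
  = 33.86%

F = 33.9%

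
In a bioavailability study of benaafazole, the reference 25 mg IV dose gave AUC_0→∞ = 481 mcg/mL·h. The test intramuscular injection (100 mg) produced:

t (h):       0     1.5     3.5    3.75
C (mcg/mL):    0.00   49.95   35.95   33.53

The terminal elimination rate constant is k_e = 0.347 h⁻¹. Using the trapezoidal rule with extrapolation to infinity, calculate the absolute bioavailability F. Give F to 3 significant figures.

Trapezoidal AUC_0→3.75 (intramuscular injection):
  [0→1.5]: (0.00+49.95)/2 × 1.5 = 37.4625
  [1.5→3.5]: (49.95+35.95)/2 × 2 = 85.9
  [3.5→3.75]: (35.95+33.53)/2 × 0.25 = 8.685
  Sum = 132.0475 mcg/mL·h
Tail: C_last/k_e = 33.53/0.347 = 96.628
AUC_0→∞ (intramuscular injection) = 132.0475 + 96.628 = 228.6755 mcg/mL·h
F = (AUC_ev/D_ev)/(AUC_iv/D_iv) = (228.6755/100)/(481/25) = 2.286755/19.24 = 0.1189

F = 0.119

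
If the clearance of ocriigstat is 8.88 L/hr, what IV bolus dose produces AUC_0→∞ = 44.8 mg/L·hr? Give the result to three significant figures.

Dose_iv = CL × AUC_0→∞
     = 8.88 × 44.8 = 397.824 mg

Dose = 398 mg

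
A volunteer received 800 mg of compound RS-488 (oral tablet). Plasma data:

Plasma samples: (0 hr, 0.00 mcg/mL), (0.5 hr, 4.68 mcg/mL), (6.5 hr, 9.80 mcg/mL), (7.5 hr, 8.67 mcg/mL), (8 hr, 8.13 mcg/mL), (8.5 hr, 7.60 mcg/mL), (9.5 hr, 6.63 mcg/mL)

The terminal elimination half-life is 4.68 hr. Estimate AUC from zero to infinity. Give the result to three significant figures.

AUC = 114 mcg/mL·hr

Trapezoidal AUC_0→9.5:
  [0→0.5]: (0.00+4.68)/2 × 0.5 = 1.17
  [0.5→6.5]: (4.68+9.80)/2 × 6 = 43.44
  [6.5→7.5]: (9.80+8.67)/2 × 1 = 9.235
  [7.5→8]: (8.67+8.13)/2 × 0.5 = 4.2
  [8→8.5]: (8.13+7.60)/2 × 0.5 = 3.9325
  [8.5→9.5]: (7.60+6.63)/2 × 1 = 7.115
  Sum = 69.0925 mcg/mL·hr
k_e = ln2 / t½ = 0.693147 / 4.68 = 0.1481 hr^-1
Extrapolated tail: C_last / k_e = 6.63 / 0.1481 = 44.767
AUC_0→∞ = 69.0925 + 44.767 = 113.8595 mcg/mL·hr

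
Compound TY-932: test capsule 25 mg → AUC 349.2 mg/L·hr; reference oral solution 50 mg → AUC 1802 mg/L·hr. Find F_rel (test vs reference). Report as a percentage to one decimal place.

F_rel = (AUC_test/D_test) / (AUC_ref/D_ref)
      = (349.2/25) / (1802/50)
      = 13.968 / 36.04 = 0.3876 = 38.76%

F_rel = 38.8%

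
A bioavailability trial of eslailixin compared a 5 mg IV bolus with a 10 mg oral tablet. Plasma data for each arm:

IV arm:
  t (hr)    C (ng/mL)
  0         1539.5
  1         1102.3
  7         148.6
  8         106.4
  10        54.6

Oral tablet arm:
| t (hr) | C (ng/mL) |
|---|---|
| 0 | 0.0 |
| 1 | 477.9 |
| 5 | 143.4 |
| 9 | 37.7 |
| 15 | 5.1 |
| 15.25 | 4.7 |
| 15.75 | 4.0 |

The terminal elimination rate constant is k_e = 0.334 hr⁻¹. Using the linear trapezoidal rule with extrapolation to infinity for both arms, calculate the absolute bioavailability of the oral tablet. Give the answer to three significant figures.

Trapezoidal AUC_0→10 (IV):
  [0→1]: (1539.5+1102.3)/2 × 1 = 1320.9
  [1→7]: (1102.3+148.6)/2 × 6 = 3752.7
  [7→8]: (148.6+106.4)/2 × 1 = 127.5
  [8→10]: (106.4+54.6)/2 × 2 = 161.0
  Sum = 5362.1 ng/mL·hr
IV tail: 54.6/0.334 = 163.473; AUC_iv,0→∞ = 5362.1 + 163.473 = 5525.573 ng/mL·hr
Trapezoidal AUC_0→15.75 (oral tablet):
  [0→1]: (0.0+477.9)/2 × 1 = 238.95
  [1→5]: (477.9+143.4)/2 × 4 = 1242.6
  [5→9]: (143.4+37.7)/2 × 4 = 362.2
  [9→15]: (37.7+5.1)/2 × 6 = 128.4
  [15→15.25]: (5.1+4.7)/2 × 0.25 = 1.225
  [15.25→15.75]: (4.7+4.0)/2 × 0.5 = 2.175
  Sum = 1975.55 ng/mL·hr
oral tablet tail: 4.0/0.334 = 11.976; AUC_ev,0→∞ = 1975.55 + 11.976 = 1987.526 ng/mL·hr
F = (AUC_ev/D_ev)/(AUC_iv/D_iv) = (1987.526/10)/(5525.573/5) = 198.7526/1105.1146 = 0.1798

F = 0.180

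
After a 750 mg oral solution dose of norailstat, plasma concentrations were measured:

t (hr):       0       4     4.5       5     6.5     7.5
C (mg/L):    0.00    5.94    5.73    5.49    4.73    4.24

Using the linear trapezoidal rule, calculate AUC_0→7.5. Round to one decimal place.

Trapezoidal AUC_0→7.5:
  [0→4]: (0.00+5.94)/2 × 4 = 11.88
  [4→4.5]: (5.94+5.73)/2 × 0.5 = 2.9175
  [4.5→5]: (5.73+5.49)/2 × 0.5 = 2.805
  [5→6.5]: (5.49+4.73)/2 × 1.5 = 7.665
  [6.5→7.5]: (4.73+4.24)/2 × 1 = 4.485
  Sum = 29.7525 mg/L·hr

AUC = 29.8 mg/L·hr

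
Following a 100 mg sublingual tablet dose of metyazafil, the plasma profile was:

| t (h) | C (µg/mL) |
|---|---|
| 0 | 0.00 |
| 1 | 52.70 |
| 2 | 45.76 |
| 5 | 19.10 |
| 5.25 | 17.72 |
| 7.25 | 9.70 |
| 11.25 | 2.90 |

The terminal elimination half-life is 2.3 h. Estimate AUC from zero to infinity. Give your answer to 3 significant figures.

Trapezoidal AUC_0→11.25:
  [0→1]: (0.00+52.70)/2 × 1 = 26.35
  [1→2]: (52.70+45.76)/2 × 1 = 49.23
  [2→5]: (45.76+19.10)/2 × 3 = 97.29
  [5→5.25]: (19.10+17.72)/2 × 0.25 = 4.6025
  [5.25→7.25]: (17.72+9.70)/2 × 2 = 27.42
  [7.25→11.25]: (9.70+2.90)/2 × 4 = 25.2
  Sum = 230.0925 µg/mL·h
k_e = ln2 / t½ = 0.693147 / 2.3 = 0.3014 h^-1
Extrapolated tail: C_last / k_e = 2.90 / 0.3014 = 9.622
AUC_0→∞ = 230.0925 + 9.622 = 239.7145 µg/mL·h

AUC = 240 µg/mL·h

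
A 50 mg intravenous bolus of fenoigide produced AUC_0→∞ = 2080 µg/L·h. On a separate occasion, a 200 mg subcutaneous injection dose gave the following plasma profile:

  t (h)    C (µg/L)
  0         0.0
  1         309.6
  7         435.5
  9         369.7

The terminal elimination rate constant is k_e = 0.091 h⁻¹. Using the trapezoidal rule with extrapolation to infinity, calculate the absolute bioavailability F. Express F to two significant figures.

F = 0.87

Trapezoidal AUC_0→9 (subcutaneous injection):
  [0→1]: (0.0+309.6)/2 × 1 = 154.8
  [1→7]: (309.6+435.5)/2 × 6 = 2235.3
  [7→9]: (435.5+369.7)/2 × 2 = 805.2
  Sum = 3195.3 µg/L·h
Tail: C_last/k_e = 369.7/0.091 = 4062.637
AUC_0→∞ (subcutaneous injection) = 3195.3 + 4062.637 = 7257.937 µg/L·h
F = (AUC_ev/D_ev)/(AUC_iv/D_iv) = (7257.937/200)/(2080/50) = 36.289685/41.6 = 0.8723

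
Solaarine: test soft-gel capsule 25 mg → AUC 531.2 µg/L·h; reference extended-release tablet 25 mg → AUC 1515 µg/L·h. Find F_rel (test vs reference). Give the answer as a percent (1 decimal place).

F_rel = 35.1%

F_rel = (AUC_test/D_test) / (AUC_ref/D_ref)
      = (531.2/25) / (1515/25)
      = 21.248 / 60.6 = 0.3506 = 35.06%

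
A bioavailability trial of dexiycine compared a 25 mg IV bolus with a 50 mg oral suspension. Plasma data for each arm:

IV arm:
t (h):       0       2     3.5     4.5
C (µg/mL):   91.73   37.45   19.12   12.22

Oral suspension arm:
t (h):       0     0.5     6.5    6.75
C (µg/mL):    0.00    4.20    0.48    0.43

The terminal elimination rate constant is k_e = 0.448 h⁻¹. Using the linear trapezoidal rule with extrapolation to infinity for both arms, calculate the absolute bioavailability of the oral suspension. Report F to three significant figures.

F = 0.0377

Trapezoidal AUC_0→4.5 (IV):
  [0→2]: (91.73+37.45)/2 × 2 = 129.18
  [2→3.5]: (37.45+19.12)/2 × 1.5 = 42.4275
  [3.5→4.5]: (19.12+12.22)/2 × 1 = 15.67
  Sum = 187.2775 µg/mL·h
IV tail: 12.22/0.448 = 27.277; AUC_iv,0→∞ = 187.2775 + 27.277 = 214.5545 µg/mL·h
Trapezoidal AUC_0→6.75 (oral suspension):
  [0→0.5]: (0.00+4.20)/2 × 0.5 = 1.05
  [0.5→6.5]: (4.20+0.48)/2 × 6 = 14.04
  [6.5→6.75]: (0.48+0.43)/2 × 0.25 = 0.11375
  Sum = 15.20375 µg/mL·h
oral suspension tail: 0.43/0.448 = 0.960; AUC_ev,0→∞ = 15.20375 + 0.960 = 16.16375 µg/mL·h
F = (AUC_ev/D_ev)/(AUC_iv/D_iv) = (16.16375/50)/(214.5545/25) = 0.323275/8.58218 = 0.0377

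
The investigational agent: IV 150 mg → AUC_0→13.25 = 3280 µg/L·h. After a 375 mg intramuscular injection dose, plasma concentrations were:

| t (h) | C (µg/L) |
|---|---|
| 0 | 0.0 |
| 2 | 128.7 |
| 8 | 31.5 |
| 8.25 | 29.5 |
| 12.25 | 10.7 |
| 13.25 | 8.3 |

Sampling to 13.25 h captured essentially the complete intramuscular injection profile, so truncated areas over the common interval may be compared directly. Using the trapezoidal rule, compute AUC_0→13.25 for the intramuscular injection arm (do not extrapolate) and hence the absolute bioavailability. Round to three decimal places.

Trapezoidal AUC_0→13.25 (intramuscular injection):
  [0→2]: (0.0+128.7)/2 × 2 = 128.7
  [2→8]: (128.7+31.5)/2 × 6 = 480.6
  [8→8.25]: (31.5+29.5)/2 × 0.25 = 7.625
  [8.25→12.25]: (29.5+10.7)/2 × 4 = 80.4
  [12.25→13.25]: (10.7+8.3)/2 × 1 = 9.5
  Sum = 706.825 µg/L·h
F = (AUC_ev/D_ev)/(AUC_iv/D_iv) = (706.825/375)/(3280/150) = 1.88487/21.8667 = 0.0862

F = 0.086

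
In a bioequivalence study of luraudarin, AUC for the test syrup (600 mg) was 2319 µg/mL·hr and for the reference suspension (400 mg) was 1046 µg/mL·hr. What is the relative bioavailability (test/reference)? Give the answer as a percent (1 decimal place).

F_rel = 147.8%

F_rel = (AUC_test/D_test) / (AUC_ref/D_ref)
      = (2319/600) / (1046/400)
      = 3.865 / 2.615 = 1.4780 = 147.80%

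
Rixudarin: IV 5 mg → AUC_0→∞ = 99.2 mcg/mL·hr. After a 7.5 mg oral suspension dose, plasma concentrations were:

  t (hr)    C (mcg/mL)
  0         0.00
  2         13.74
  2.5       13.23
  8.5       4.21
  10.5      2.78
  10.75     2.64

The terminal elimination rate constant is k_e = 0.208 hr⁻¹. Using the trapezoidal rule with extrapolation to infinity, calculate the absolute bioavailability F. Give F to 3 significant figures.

F = 0.626

Trapezoidal AUC_0→10.75 (oral suspension):
  [0→2]: (0.00+13.74)/2 × 2 = 13.74
  [2→2.5]: (13.74+13.23)/2 × 0.5 = 6.7425
  [2.5→8.5]: (13.23+4.21)/2 × 6 = 52.32
  [8.5→10.5]: (4.21+2.78)/2 × 2 = 6.99
  [10.5→10.75]: (2.78+2.64)/2 × 0.25 = 0.6775
  Sum = 80.47 mcg/mL·hr
Tail: C_last/k_e = 2.64/0.208 = 12.692
AUC_0→∞ (oral suspension) = 80.47 + 12.692 = 93.162 mcg/mL·hr
F = (AUC_ev/D_ev)/(AUC_iv/D_iv) = (93.162/7.5)/(99.2/5) = 12.4216/19.84 = 0.6261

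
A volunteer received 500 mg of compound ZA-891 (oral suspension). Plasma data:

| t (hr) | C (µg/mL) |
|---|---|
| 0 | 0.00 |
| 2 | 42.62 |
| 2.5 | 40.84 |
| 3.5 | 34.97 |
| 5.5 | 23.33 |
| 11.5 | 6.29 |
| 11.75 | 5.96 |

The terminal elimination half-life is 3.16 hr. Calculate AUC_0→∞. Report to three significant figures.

AUC = 277 µg/mL·hr

Trapezoidal AUC_0→11.75:
  [0→2]: (0.00+42.62)/2 × 2 = 42.62
  [2→2.5]: (42.62+40.84)/2 × 0.5 = 20.865
  [2.5→3.5]: (40.84+34.97)/2 × 1 = 37.905
  [3.5→5.5]: (34.97+23.33)/2 × 2 = 58.3
  [5.5→11.5]: (23.33+6.29)/2 × 6 = 88.86
  [11.5→11.75]: (6.29+5.96)/2 × 0.25 = 1.53125
  Sum = 250.08125 µg/mL·hr
k_e = ln2 / t½ = 0.693147 / 3.16 = 0.2194 hr^-1
Extrapolated tail: C_last / k_e = 5.96 / 0.2194 = 27.165
AUC_0→∞ = 250.08125 + 27.165 = 277.24625 µg/mL·hr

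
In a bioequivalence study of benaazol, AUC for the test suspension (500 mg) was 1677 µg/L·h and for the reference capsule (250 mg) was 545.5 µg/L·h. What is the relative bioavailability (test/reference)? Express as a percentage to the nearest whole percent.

F_rel = (AUC_test/D_test) / (AUC_ref/D_ref)
      = (1677/500) / (545.5/250)
      = 3.354 / 2.182 = 1.5371 = 153.71%

F_rel = 154%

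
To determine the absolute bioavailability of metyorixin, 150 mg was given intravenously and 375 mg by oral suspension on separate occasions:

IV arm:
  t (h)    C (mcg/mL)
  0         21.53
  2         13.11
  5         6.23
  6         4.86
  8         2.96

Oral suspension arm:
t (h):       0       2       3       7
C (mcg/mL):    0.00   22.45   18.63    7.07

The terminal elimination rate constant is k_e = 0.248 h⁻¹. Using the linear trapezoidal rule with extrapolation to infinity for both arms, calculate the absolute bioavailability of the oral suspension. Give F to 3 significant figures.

F = 0.553

Trapezoidal AUC_0→8 (IV):
  [0→2]: (21.53+13.11)/2 × 2 = 34.64
  [2→5]: (13.11+6.23)/2 × 3 = 29.01
  [5→6]: (6.23+4.86)/2 × 1 = 5.545
  [6→8]: (4.86+2.96)/2 × 2 = 7.82
  Sum = 77.015 mcg/mL·h
IV tail: 2.96/0.248 = 11.935; AUC_iv,0→∞ = 77.015 + 11.935 = 88.95 mcg/mL·h
Trapezoidal AUC_0→7 (oral suspension):
  [0→2]: (0.00+22.45)/2 × 2 = 22.45
  [2→3]: (22.45+18.63)/2 × 1 = 20.54
  [3→7]: (18.63+7.07)/2 × 4 = 51.4
  Sum = 94.39 mcg/mL·h
oral suspension tail: 7.07/0.248 = 28.508; AUC_ev,0→∞ = 94.39 + 28.508 = 122.898 mcg/mL·h
F = (AUC_ev/D_ev)/(AUC_iv/D_iv) = (122.898/375)/(88.95/150) = 0.327728/0.593 = 0.5527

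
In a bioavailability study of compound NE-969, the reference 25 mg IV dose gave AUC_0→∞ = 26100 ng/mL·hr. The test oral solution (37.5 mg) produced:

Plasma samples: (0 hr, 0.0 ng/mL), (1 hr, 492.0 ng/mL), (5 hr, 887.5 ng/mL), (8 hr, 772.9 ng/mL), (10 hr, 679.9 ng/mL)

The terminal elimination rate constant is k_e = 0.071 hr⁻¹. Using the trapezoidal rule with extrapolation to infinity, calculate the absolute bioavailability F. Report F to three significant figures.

Trapezoidal AUC_0→10 (oral solution):
  [0→1]: (0.0+492.0)/2 × 1 = 246.0
  [1→5]: (492.0+887.5)/2 × 4 = 2759.0
  [5→8]: (887.5+772.9)/2 × 3 = 2490.6
  [8→10]: (772.9+679.9)/2 × 2 = 1452.8
  Sum = 6948.4 ng/mL·hr
Tail: C_last/k_e = 679.9/0.071 = 9576.056
AUC_0→∞ (oral solution) = 6948.4 + 9576.056 = 16524.456 ng/mL·hr
F = (AUC_ev/D_ev)/(AUC_iv/D_iv) = (16524.456/37.5)/(26100/25) = 440.65216/1044 = 0.4221

F = 0.422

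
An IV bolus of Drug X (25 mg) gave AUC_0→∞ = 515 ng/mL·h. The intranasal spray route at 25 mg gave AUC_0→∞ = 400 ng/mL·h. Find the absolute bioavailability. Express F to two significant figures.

F = 0.78

F = (AUC_ev / D_ev) / (AUC_iv / D_iv)
  = (400/25) / (515/25)
  = 16 / 20.6 = 0.7767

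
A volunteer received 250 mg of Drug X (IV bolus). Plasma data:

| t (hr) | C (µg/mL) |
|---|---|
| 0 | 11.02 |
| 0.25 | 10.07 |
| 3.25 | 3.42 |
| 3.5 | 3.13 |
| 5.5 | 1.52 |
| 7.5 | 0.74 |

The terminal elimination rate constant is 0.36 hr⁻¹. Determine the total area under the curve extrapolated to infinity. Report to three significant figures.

Trapezoidal AUC_0→7.5:
  [0→0.25]: (11.02+10.07)/2 × 0.25 = 2.63625
  [0.25→3.25]: (10.07+3.42)/2 × 3 = 20.235
  [3.25→3.5]: (3.42+3.13)/2 × 0.25 = 0.81875
  [3.5→5.5]: (3.13+1.52)/2 × 2 = 4.65
  [5.5→7.5]: (1.52+0.74)/2 × 2 = 2.26
  Sum = 30.6 µg/mL·hr
Extrapolated tail: C_last / k_e = 0.74 / 0.36 = 2.056
AUC_0→∞ = 30.6 + 2.056 = 32.656 µg/mL·hr

AUC = 32.7 µg/mL·hr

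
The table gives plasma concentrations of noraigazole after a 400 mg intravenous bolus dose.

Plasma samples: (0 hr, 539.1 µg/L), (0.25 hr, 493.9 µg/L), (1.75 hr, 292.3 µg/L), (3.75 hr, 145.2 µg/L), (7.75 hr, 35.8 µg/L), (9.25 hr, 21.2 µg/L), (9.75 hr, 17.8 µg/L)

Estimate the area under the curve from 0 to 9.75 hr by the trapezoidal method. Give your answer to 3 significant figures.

Trapezoidal AUC_0→9.75:
  [0→0.25]: (539.1+493.9)/2 × 0.25 = 129.125
  [0.25→1.75]: (493.9+292.3)/2 × 1.5 = 589.65
  [1.75→3.75]: (292.3+145.2)/2 × 2 = 437.5
  [3.75→7.75]: (145.2+35.8)/2 × 4 = 362.0
  [7.75→9.25]: (35.8+21.2)/2 × 1.5 = 42.75
  [9.25→9.75]: (21.2+17.8)/2 × 0.5 = 9.75
  Sum = 1570.775 µg/L·hr

AUC = 1570 µg/L·hr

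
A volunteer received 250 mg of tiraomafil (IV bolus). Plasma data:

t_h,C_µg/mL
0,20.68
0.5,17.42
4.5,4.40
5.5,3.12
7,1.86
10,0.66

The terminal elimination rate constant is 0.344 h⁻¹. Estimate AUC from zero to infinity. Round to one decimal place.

AUC = 66.4 µg/mL·h

Trapezoidal AUC_0→10:
  [0→0.5]: (20.68+17.42)/2 × 0.5 = 9.525
  [0.5→4.5]: (17.42+4.40)/2 × 4 = 43.64
  [4.5→5.5]: (4.40+3.12)/2 × 1 = 3.76
  [5.5→7]: (3.12+1.86)/2 × 1.5 = 3.735
  [7→10]: (1.86+0.66)/2 × 3 = 3.78
  Sum = 64.44 µg/mL·h
Extrapolated tail: C_last / k_e = 0.66 / 0.344 = 1.919
AUC_0→∞ = 64.44 + 1.919 = 66.359 µg/mL·h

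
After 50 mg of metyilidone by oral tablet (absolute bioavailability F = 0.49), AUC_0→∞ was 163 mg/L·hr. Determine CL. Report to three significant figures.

CL = 0.150 L/hr

CL = F × Dose / AUC_0→∞
   = 0.49 × 50 / 163 = 0.150307 L/hr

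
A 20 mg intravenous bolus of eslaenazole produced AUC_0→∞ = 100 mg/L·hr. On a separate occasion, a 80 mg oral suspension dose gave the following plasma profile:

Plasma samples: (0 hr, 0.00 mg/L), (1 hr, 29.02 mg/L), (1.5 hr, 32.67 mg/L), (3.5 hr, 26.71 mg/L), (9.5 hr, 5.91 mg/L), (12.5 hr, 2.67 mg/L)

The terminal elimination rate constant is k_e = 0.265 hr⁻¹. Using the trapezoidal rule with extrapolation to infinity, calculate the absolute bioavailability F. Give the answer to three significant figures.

F = 0.525

Trapezoidal AUC_0→12.5 (oral suspension):
  [0→1]: (0.00+29.02)/2 × 1 = 14.51
  [1→1.5]: (29.02+32.67)/2 × 0.5 = 15.4225
  [1.5→3.5]: (32.67+26.71)/2 × 2 = 59.38
  [3.5→9.5]: (26.71+5.91)/2 × 6 = 97.86
  [9.5→12.5]: (5.91+2.67)/2 × 3 = 12.87
  Sum = 200.0425 mg/L·hr
Tail: C_last/k_e = 2.67/0.265 = 10.075
AUC_0→∞ (oral suspension) = 200.0425 + 10.075 = 210.1175 mg/L·hr
F = (AUC_ev/D_ev)/(AUC_iv/D_iv) = (210.1175/80)/(100/20) = 2.62647/5 = 0.5253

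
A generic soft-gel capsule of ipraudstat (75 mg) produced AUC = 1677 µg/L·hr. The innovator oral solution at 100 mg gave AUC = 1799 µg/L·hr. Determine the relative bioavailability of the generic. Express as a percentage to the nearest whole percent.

F_rel = 124%

F_rel = (AUC_test/D_test) / (AUC_ref/D_ref)
      = (1677/75) / (1799/100)
      = 22.36 / 17.99 = 1.2429 = 124.29%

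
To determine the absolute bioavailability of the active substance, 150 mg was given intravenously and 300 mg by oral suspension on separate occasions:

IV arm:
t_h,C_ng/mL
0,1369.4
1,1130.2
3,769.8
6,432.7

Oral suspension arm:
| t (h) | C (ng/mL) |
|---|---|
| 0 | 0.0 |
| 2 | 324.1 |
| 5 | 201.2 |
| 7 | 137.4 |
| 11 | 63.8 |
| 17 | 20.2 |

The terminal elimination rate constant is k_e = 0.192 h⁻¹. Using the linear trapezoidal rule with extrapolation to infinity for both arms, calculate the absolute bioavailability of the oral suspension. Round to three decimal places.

F = 0.153

Trapezoidal AUC_0→6 (IV):
  [0→1]: (1369.4+1130.2)/2 × 1 = 1249.8
  [1→3]: (1130.2+769.8)/2 × 2 = 1900.0
  [3→6]: (769.8+432.7)/2 × 3 = 1803.75
  Sum = 4953.55 ng/mL·h
IV tail: 432.7/0.192 = 2253.646; AUC_iv,0→∞ = 4953.55 + 2253.646 = 7207.196 ng/mL·h
Trapezoidal AUC_0→17 (oral suspension):
  [0→2]: (0.0+324.1)/2 × 2 = 324.1
  [2→5]: (324.1+201.2)/2 × 3 = 787.95
  [5→7]: (201.2+137.4)/2 × 2 = 338.6
  [7→11]: (137.4+63.8)/2 × 4 = 402.4
  [11→17]: (63.8+20.2)/2 × 6 = 252.0
  Sum = 2105.05 ng/mL·h
oral suspension tail: 20.2/0.192 = 105.208; AUC_ev,0→∞ = 2105.05 + 105.208 = 2210.258 ng/mL·h
F = (AUC_ev/D_ev)/(AUC_iv/D_iv) = (2210.258/300)/(7207.196/150) = 7.36753/48.048 = 0.1533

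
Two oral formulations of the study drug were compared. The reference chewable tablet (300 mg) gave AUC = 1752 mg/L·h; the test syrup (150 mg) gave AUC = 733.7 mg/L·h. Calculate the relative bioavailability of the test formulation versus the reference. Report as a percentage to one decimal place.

F_rel = 83.8%

F_rel = (AUC_test/D_test) / (AUC_ref/D_ref)
      = (733.7/150) / (1752/300)
      = 4.89133 / 5.84 = 0.8376 = 83.76%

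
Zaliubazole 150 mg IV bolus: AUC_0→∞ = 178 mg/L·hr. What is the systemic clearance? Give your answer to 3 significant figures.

CL = 0.843 L/hr

CL = Dose_iv / AUC_0→∞
   = 150 / 178 = 0.842697 L/hr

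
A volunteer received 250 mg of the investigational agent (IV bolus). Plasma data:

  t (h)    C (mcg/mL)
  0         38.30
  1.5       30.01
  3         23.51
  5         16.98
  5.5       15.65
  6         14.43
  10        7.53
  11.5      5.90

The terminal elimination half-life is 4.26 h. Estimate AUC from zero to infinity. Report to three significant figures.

Trapezoidal AUC_0→11.5:
  [0→1.5]: (38.30+30.01)/2 × 1.5 = 51.2325
  [1.5→3]: (30.01+23.51)/2 × 1.5 = 40.14
  [3→5]: (23.51+16.98)/2 × 2 = 40.49
  [5→5.5]: (16.98+15.65)/2 × 0.5 = 8.1575
  [5.5→6]: (15.65+14.43)/2 × 0.5 = 7.52
  [6→10]: (14.43+7.53)/2 × 4 = 43.92
  [10→11.5]: (7.53+5.90)/2 × 1.5 = 10.0725
  Sum = 201.5325 mcg/mL·h
k_e = ln2 / t½ = 0.693147 / 4.26 = 0.1627 h^-1
Extrapolated tail: C_last / k_e = 5.90 / 0.1627 = 36.263
AUC_0→∞ = 201.5325 + 36.263 = 237.7955 mcg/mL·h

AUC = 238 mcg/mL·h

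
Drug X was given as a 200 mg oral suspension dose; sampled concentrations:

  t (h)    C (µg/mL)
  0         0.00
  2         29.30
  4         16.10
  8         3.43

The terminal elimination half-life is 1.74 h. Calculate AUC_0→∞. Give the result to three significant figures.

Trapezoidal AUC_0→8:
  [0→2]: (0.00+29.30)/2 × 2 = 29.3
  [2→4]: (29.30+16.10)/2 × 2 = 45.4
  [4→8]: (16.10+3.43)/2 × 4 = 39.06
  Sum = 113.76 µg/mL·h
k_e = ln2 / t½ = 0.693147 / 1.74 = 0.3984 h^-1
Extrapolated tail: C_last / k_e = 3.43 / 0.3984 = 8.609
AUC_0→∞ = 113.76 + 8.609 = 122.369 µg/mL·h

AUC = 122 µg/mL·h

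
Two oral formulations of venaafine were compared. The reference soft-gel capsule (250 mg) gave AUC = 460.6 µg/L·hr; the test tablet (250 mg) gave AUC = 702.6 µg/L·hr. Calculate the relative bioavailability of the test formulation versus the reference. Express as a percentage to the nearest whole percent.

F_rel = 153%

F_rel = (AUC_test/D_test) / (AUC_ref/D_ref)
      = (702.6/250) / (460.6/250)
      = 2.8104 / 1.8424 = 1.5254 = 152.54%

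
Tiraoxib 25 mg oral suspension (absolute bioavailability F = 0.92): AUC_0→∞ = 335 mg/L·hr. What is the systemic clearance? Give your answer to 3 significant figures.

CL = F × Dose / AUC_0→∞
   = 0.92 × 25 / 335 = 0.0686567 L/hr

CL = 0.0687 L/hr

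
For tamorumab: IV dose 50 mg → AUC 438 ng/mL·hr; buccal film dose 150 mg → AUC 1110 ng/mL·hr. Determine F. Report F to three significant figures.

F = (AUC_ev / D_ev) / (AUC_iv / D_iv)
  = (1110/150) / (438/50)
  = 7.4 / 8.76 = 0.8447

F = 0.845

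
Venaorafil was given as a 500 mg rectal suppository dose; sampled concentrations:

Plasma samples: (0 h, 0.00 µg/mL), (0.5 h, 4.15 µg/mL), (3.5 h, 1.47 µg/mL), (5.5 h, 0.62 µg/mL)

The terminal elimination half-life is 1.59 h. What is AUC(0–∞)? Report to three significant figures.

AUC = 13.0 µg/mL·h

Trapezoidal AUC_0→5.5:
  [0→0.5]: (0.00+4.15)/2 × 0.5 = 1.0375
  [0.5→3.5]: (4.15+1.47)/2 × 3 = 8.43
  [3.5→5.5]: (1.47+0.62)/2 × 2 = 2.09
  Sum = 11.5575 µg/mL·h
k_e = ln2 / t½ = 0.693147 / 1.59 = 0.4359 h^-1
Extrapolated tail: C_last / k_e = 0.62 / 0.4359 = 1.422
AUC_0→∞ = 11.5575 + 1.422 = 12.9795 µg/mL·h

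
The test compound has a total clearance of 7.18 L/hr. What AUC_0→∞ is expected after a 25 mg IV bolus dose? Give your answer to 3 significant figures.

AUC = 3.48 mg/L·hr

AUC_0→∞ = Dose_iv / CL
        = 25 / 7.18 = 3.48189 mg/L·hr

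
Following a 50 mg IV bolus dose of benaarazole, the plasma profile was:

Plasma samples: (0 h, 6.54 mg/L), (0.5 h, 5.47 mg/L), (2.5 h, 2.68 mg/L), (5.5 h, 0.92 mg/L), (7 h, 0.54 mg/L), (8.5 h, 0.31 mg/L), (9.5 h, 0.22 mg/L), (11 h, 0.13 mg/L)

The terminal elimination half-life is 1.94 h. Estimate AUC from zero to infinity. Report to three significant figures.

Trapezoidal AUC_0→11:
  [0→0.5]: (6.54+5.47)/2 × 0.5 = 3.0025
  [0.5→2.5]: (5.47+2.68)/2 × 2 = 8.15
  [2.5→5.5]: (2.68+0.92)/2 × 3 = 5.4
  [5.5→7]: (0.92+0.54)/2 × 1.5 = 1.095
  [7→8.5]: (0.54+0.31)/2 × 1.5 = 0.6375
  [8.5→9.5]: (0.31+0.22)/2 × 1 = 0.265
  [9.5→11]: (0.22+0.13)/2 × 1.5 = 0.2625
  Sum = 18.8125 mg/L·h
k_e = ln2 / t½ = 0.693147 / 1.94 = 0.3573 h^-1
Extrapolated tail: C_last / k_e = 0.13 / 0.3573 = 0.364
AUC_0→∞ = 18.8125 + 0.364 = 19.1765 mg/L·h

AUC = 19.2 mg/L·h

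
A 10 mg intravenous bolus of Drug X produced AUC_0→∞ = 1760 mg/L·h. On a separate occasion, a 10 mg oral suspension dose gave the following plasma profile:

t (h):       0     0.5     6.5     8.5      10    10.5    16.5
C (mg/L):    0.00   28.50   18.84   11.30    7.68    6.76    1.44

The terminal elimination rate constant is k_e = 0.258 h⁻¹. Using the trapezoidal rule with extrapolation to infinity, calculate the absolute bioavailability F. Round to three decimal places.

F = 0.129

Trapezoidal AUC_0→16.5 (oral suspension):
  [0→0.5]: (0.00+28.50)/2 × 0.5 = 7.125
  [0.5→6.5]: (28.50+18.84)/2 × 6 = 142.02
  [6.5→8.5]: (18.84+11.30)/2 × 2 = 30.14
  [8.5→10]: (11.30+7.68)/2 × 1.5 = 14.235
  [10→10.5]: (7.68+6.76)/2 × 0.5 = 3.61
  [10.5→16.5]: (6.76+1.44)/2 × 6 = 24.6
  Sum = 221.73 mg/L·h
Tail: C_last/k_e = 1.44/0.258 = 5.581
AUC_0→∞ (oral suspension) = 221.73 + 5.581 = 227.311 mg/L·h
F = (AUC_ev/D_ev)/(AUC_iv/D_iv) = (227.311/10)/(1760/10) = 22.7311/176 = 0.1292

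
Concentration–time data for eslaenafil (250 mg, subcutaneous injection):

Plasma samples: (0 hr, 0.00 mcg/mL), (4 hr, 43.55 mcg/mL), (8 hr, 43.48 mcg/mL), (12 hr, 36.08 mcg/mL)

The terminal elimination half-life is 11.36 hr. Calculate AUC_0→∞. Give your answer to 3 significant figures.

Trapezoidal AUC_0→12:
  [0→4]: (0.00+43.55)/2 × 4 = 87.1
  [4→8]: (43.55+43.48)/2 × 4 = 174.06
  [8→12]: (43.48+36.08)/2 × 4 = 159.12
  Sum = 420.28 mcg/mL·hr
k_e = ln2 / t½ = 0.693147 / 11.36 = 0.0610 hr^-1
Extrapolated tail: C_last / k_e = 36.08 / 0.061 = 591.475
AUC_0→∞ = 420.28 + 591.475 = 1011.755 mcg/mL·hr

AUC = 1010 mcg/mL·hr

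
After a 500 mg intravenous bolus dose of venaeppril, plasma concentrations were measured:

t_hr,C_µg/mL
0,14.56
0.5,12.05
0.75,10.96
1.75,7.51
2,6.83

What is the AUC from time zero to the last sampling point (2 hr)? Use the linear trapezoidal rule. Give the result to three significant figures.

Trapezoidal AUC_0→2:
  [0→0.5]: (14.56+12.05)/2 × 0.5 = 6.6525
  [0.5→0.75]: (12.05+10.96)/2 × 0.25 = 2.87625
  [0.75→1.75]: (10.96+7.51)/2 × 1 = 9.235
  [1.75→2]: (7.51+6.83)/2 × 0.25 = 1.7925
  Sum = 20.55625 µg/mL·hr

AUC = 20.6 µg/mL·hr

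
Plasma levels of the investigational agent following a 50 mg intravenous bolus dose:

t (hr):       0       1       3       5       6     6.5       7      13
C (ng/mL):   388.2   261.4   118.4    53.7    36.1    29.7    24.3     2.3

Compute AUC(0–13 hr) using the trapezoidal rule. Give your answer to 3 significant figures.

Trapezoidal AUC_0→13:
  [0→1]: (388.2+261.4)/2 × 1 = 324.8
  [1→3]: (261.4+118.4)/2 × 2 = 379.8
  [3→5]: (118.4+53.7)/2 × 2 = 172.1
  [5→6]: (53.7+36.1)/2 × 1 = 44.9
  [6→6.5]: (36.1+29.7)/2 × 0.5 = 16.45
  [6.5→7]: (29.7+24.3)/2 × 0.5 = 13.5
  [7→13]: (24.3+2.3)/2 × 6 = 79.8
  Sum = 1031.35 ng/mL·hr

AUC = 1030 ng/mL·hr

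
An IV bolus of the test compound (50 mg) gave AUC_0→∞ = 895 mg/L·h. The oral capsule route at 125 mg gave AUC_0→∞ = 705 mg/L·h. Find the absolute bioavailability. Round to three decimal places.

F = (AUC_ev / D_ev) / (AUC_iv / D_iv)
  = (705/125) / (895/50)
  = 5.64 / 17.9 = 0.3151

F = 0.315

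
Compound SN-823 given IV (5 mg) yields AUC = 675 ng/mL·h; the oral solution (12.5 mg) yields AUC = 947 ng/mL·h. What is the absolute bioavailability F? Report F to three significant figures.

F = 0.561

F = (AUC_ev / D_ev) / (AUC_iv / D_iv)
  = (947/12.5) / (675/5)
  = 75.76 / 135 = 0.5612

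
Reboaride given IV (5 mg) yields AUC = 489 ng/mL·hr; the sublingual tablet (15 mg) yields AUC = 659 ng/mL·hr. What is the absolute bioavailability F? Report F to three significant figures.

F = 0.449

F = (AUC_ev / D_ev) / (AUC_iv / D_iv)
  = (659/15) / (489/5)
  = 43.9333 / 97.8 = 0.4492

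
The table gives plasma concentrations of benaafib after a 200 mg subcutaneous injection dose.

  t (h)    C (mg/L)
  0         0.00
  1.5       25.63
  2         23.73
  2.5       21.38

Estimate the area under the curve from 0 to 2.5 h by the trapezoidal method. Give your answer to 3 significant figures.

AUC = 42.8 mg/L·h

Trapezoidal AUC_0→2.5:
  [0→1.5]: (0.00+25.63)/2 × 1.5 = 19.2225
  [1.5→2]: (25.63+23.73)/2 × 0.5 = 12.34
  [2→2.5]: (23.73+21.38)/2 × 0.5 = 11.2775
  Sum = 42.84 mg/L·h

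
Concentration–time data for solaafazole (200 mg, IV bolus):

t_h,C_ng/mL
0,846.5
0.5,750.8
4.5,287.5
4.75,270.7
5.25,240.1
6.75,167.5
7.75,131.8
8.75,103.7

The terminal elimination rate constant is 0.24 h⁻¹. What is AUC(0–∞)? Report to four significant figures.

AUC = 3679 ng/mL·h

Trapezoidal AUC_0→8.75:
  [0→0.5]: (846.5+750.8)/2 × 0.5 = 399.325
  [0.5→4.5]: (750.8+287.5)/2 × 4 = 2076.6
  [4.5→4.75]: (287.5+270.7)/2 × 0.25 = 69.775
  [4.75→5.25]: (270.7+240.1)/2 × 0.5 = 127.7
  [5.25→6.75]: (240.1+167.5)/2 × 1.5 = 305.7
  [6.75→7.75]: (167.5+131.8)/2 × 1 = 149.65
  [7.75→8.75]: (131.8+103.7)/2 × 1 = 117.75
  Sum = 3246.5 ng/mL·h
Extrapolated tail: C_last / k_e = 103.7 / 0.24 = 432.083
AUC_0→∞ = 3246.5 + 432.083 = 3678.583 ng/mL·h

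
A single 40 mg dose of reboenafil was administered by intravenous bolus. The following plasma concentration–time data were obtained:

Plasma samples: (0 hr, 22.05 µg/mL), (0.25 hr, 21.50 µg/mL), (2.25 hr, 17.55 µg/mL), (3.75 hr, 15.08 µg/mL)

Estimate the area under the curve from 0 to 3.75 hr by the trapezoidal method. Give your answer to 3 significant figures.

Trapezoidal AUC_0→3.75:
  [0→0.25]: (22.05+21.50)/2 × 0.25 = 5.44375
  [0.25→2.25]: (21.50+17.55)/2 × 2 = 39.05
  [2.25→3.75]: (17.55+15.08)/2 × 1.5 = 24.4725
  Sum = 68.96625 µg/mL·hr

AUC = 69.0 µg/mL·hr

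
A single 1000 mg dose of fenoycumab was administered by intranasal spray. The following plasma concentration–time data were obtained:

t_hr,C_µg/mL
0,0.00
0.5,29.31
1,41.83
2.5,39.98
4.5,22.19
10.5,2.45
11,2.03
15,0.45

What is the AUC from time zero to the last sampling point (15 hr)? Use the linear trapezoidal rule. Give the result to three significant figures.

Trapezoidal AUC_0→15:
  [0→0.5]: (0.00+29.31)/2 × 0.5 = 7.3275
  [0.5→1]: (29.31+41.83)/2 × 0.5 = 17.785
  [1→2.5]: (41.83+39.98)/2 × 1.5 = 61.3575
  [2.5→4.5]: (39.98+22.19)/2 × 2 = 62.17
  [4.5→10.5]: (22.19+2.45)/2 × 6 = 73.92
  [10.5→11]: (2.45+2.03)/2 × 0.5 = 1.12
  [11→15]: (2.03+0.45)/2 × 4 = 4.96
  Sum = 228.64 µg/mL·hr

AUC = 229 µg/mL·hr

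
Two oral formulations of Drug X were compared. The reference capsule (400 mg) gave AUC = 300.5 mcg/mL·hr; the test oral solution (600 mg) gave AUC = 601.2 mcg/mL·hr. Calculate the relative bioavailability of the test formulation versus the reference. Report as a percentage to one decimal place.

F_rel = 133.4%

F_rel = (AUC_test/D_test) / (AUC_ref/D_ref)
      = (601.2/600) / (300.5/400)
      = 1.002 / 0.75125 = 1.3338 = 133.38%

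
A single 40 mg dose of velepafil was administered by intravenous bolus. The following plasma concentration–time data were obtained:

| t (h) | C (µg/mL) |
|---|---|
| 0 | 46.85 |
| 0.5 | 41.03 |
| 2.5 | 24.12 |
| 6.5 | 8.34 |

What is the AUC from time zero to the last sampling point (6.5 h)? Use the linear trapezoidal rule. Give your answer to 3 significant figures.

AUC = 152 µg/mL·h

Trapezoidal AUC_0→6.5:
  [0→0.5]: (46.85+41.03)/2 × 0.5 = 21.97
  [0.5→2.5]: (41.03+24.12)/2 × 2 = 65.15
  [2.5→6.5]: (24.12+8.34)/2 × 4 = 64.92
  Sum = 152.04 µg/mL·h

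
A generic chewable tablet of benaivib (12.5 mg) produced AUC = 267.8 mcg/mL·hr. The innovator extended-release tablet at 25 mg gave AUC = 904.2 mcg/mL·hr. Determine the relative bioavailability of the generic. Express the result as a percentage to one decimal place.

F_rel = (AUC_test/D_test) / (AUC_ref/D_ref)
      = (267.8/12.5) / (904.2/25)
      = 21.424 / 36.168 = 0.5923 = 59.23%

F_rel = 59.2%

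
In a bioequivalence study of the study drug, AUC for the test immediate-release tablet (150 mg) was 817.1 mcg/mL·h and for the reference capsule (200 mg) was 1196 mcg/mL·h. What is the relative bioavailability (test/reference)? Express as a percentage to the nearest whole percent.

F_rel = (AUC_test/D_test) / (AUC_ref/D_ref)
      = (817.1/150) / (1196/200)
      = 5.44733 / 5.98 = 0.9109 = 91.09%

F_rel = 91%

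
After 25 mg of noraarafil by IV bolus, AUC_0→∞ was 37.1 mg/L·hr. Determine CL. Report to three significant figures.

CL = Dose_iv / AUC_0→∞
   = 25 / 37.1 = 0.673854 L/hr

CL = 0.674 L/hr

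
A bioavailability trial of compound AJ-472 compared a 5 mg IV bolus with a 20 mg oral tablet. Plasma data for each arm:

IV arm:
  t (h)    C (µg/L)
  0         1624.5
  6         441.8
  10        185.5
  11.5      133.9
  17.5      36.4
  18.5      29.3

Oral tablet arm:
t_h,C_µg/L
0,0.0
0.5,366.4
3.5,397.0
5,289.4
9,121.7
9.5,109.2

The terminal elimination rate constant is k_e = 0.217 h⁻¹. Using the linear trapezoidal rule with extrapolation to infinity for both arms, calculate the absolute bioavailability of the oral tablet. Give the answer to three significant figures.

Trapezoidal AUC_0→18.5 (IV):
  [0→6]: (1624.5+441.8)/2 × 6 = 6198.9
  [6→10]: (441.8+185.5)/2 × 4 = 1254.6
  [10→11.5]: (185.5+133.9)/2 × 1.5 = 239.55
  [11.5→17.5]: (133.9+36.4)/2 × 6 = 510.9
  [17.5→18.5]: (36.4+29.3)/2 × 1 = 32.85
  Sum = 8236.8 µg/L·h
IV tail: 29.3/0.217 = 135.023; AUC_iv,0→∞ = 8236.8 + 135.023 = 8371.823 µg/L·h
Trapezoidal AUC_0→9.5 (oral tablet):
  [0→0.5]: (0.0+366.4)/2 × 0.5 = 91.6
  [0.5→3.5]: (366.4+397.0)/2 × 3 = 1145.1
  [3.5→5]: (397.0+289.4)/2 × 1.5 = 514.8
  [5→9]: (289.4+121.7)/2 × 4 = 822.2
  [9→9.5]: (121.7+109.2)/2 × 0.5 = 57.725
  Sum = 2631.425 µg/L·h
oral tablet tail: 109.2/0.217 = 503.226; AUC_ev,0→∞ = 2631.425 + 503.226 = 3134.651 µg/L·h
F = (AUC_ev/D_ev)/(AUC_iv/D_iv) = (3134.651/20)/(8371.823/5) = 156.73255/1674.3646 = 0.0936

F = 0.0936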